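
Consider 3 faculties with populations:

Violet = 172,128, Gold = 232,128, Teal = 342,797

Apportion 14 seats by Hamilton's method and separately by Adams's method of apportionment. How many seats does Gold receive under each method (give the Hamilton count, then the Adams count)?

4 and 5

Hamilton: Violet 3, Gold 4, Teal 7.
Adams: Violet 3, Gold 5, Teal 6.
Gold gets 4 under Hamilton and 5 under Adams.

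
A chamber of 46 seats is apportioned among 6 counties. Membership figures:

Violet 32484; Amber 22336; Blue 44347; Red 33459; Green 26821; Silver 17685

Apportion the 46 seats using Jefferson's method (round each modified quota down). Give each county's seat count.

Standard divisor 177132/46 ≈ 3850.696; standard quotas: Violet 8.436, Amber 5.801, Blue 11.517, Red 8.689, Green 6.965, Silver 4.593.
Rounding down gives 8, 5, 11, 8, 6, 4 = 42 seats, so the divisor must be adjusted.
With modified divisor 3650: modified quotas Violet 8.900, Amber 6.119, Blue 12.150, Red 9.167, Green 7.348, Silver 4.845.
Rounding down: Violet 8, Amber 6, Blue 12, Red 9, Green 7, Silver 4 (total 46).

Violet 8; Amber 6; Blue 12; Red 9; Green 7; Silver 4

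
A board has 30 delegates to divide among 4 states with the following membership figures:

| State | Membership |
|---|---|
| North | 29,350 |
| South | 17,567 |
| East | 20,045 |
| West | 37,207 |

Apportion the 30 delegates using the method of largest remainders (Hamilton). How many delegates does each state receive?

Total 104169; standard divisor 104169/30 ≈ 3472.3.
Standard quotas: North 8.4526, South 5.0592, East 5.7728, West 10.7154.
Lower quotas: North 8, South 5, East 5, West 10 (sum 28, leaving 2 seats).
Remainders in descending order: East 0.7728, West 0.7154, North 0.4526, South 0.0592.
The surplus seats go to East, West.

North=8, South=5, East=6, West=11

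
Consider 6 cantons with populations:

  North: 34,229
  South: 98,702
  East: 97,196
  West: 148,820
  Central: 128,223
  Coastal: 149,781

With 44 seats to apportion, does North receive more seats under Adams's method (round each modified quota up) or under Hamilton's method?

Adams: North 3, South 7, East 6, West 10, Central 8, Coastal 10.
Hamilton: North 2, South 7, East 6, West 10, Central 9, Coastal 10.
North gets 3 under Adams and 2 under Hamilton.

Adams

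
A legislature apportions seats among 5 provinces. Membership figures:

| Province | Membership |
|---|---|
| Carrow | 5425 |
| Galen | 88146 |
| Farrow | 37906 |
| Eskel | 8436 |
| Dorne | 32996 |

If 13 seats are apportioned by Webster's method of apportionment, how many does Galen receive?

7

Standard divisor 172909/13 ≈ 13300.692; standard quotas: Carrow 0.408, Galen 6.627, Farrow 2.850, Eskel 0.634, Dorne 2.481.
Rounding to the nearest integer gives Carrow 0, Galen 7, Farrow 3, Eskel 1, Dorne 2 — total 13, matching the house size, so no adjustment is needed.
Galen receives 7.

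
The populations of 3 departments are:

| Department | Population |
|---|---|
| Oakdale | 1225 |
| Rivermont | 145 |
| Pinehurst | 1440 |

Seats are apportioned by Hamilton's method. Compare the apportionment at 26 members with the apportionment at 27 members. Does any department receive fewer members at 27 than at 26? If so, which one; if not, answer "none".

Rivermont

At 26 seats: Oakdale 11, Rivermont 2, Pinehurst 13.
At 27 seats: Oakdale 12, Rivermont 1, Pinehurst 14.
Rivermont drops from 2 to 1.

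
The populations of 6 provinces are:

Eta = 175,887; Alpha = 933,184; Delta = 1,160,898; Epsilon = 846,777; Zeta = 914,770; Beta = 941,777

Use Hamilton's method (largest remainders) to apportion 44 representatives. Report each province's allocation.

Eta 2; Alpha 8; Delta 10; Epsilon 8; Zeta 8; Beta 8

Standard divisor: 4973293 ÷ 44 ≈ 113029.386.
Standard quotas: Eta 1.5561, Alpha 8.2561, Delta 10.2708, Epsilon 7.4917, Zeta 8.0932, Beta 8.3321.
Lower quotas: Eta 1, Alpha 8, Delta 10, Epsilon 7, Zeta 8, Beta 8 (sum 42, leaving 2 seats).
Remainders in descending order: Eta 0.5561, Epsilon 0.4917, Beta 0.3321, Delta 0.2708, Alpha 0.2561, Zeta 0.0932.
Largest remainders: Eta, Epsilon receive the extra seats.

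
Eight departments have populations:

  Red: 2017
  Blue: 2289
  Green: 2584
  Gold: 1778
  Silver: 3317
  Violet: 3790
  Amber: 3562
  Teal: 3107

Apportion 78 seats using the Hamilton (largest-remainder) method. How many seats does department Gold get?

Standard divisor: 22444 ÷ 78 ≈ 287.744.
Standard quotas: Red 7.010, Blue 7.955, Green 8.980, Gold 6.179, Silver 11.528, Violet 13.171, Amber 12.379, Teal 10.798.
Lower quotas: Red 7, Blue 7, Green 8, Gold 6, Silver 11, Violet 13, Amber 12, Teal 10 (sum 74, leaving 4 seats).
Remainders in descending order: Green 0.980, Blue 0.955, Teal 0.798, Silver 0.528, Amber 0.379, Gold 0.179, Violet 0.171, Red 0.010.
Largest remainders: Green, Blue, Teal, Silver receive the extra seats.
Gold receives 6.

6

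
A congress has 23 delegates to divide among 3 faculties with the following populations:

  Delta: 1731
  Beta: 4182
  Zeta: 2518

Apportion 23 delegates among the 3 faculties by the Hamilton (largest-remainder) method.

The standard divisor is 8431/23 ≈ 366.565.
Standard quotas: Delta 4.722, Beta 11.409, Zeta 6.869.
Lower quotas: Delta 4, Beta 11, Zeta 6 (sum 21, leaving 2 seats).
Remainders in descending order: Zeta 0.869, Delta 0.722, Beta 0.409.
Largest remainders: Zeta, Delta receive the extra seats.

Delta 5; Beta 11; Zeta 7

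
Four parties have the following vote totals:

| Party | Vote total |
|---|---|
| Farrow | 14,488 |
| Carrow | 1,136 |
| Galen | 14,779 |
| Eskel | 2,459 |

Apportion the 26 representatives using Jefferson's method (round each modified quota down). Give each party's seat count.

Farrow: 12, Carrow: 0, Galen: 12, Eskel: 2

Standard divisor 32862/26 ≈ 1263.923; standard quotas: Farrow 11.463, Carrow 0.899, Galen 11.693, Eskel 1.946.
Rounding down gives 11, 0, 11, 1 = 23 seats, so the divisor must be adjusted.
With modified divisor 1200: modified quotas Farrow 12.073, Carrow 0.947, Galen 12.316, Eskel 2.049.
Rounding down: Farrow 12, Carrow 0, Galen 12, Eskel 2 (total 26).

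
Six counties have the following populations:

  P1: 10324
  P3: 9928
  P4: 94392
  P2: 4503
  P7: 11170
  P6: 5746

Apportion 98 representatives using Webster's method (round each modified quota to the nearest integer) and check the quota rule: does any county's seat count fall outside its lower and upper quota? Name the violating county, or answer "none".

Standard quotas: P1 7.436, P3 7.151, P4 67.986, P2 3.243, P7 8.045, P6 4.139.
Webster allocation: P1 7, P3 7, P4 69, P2 3, P7 8, P6 4.
P4 has quota 67.986 (lower 67, upper 68) but receives 69 — outside the quota interval.

P4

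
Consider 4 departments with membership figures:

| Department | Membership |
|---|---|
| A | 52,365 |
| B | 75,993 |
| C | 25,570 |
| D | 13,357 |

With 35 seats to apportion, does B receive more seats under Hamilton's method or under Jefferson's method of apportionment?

Jefferson

Hamilton: A 11, B 16, C 5, D 3.
Jefferson: A 11, B 17, C 5, D 2.
B gets 16 under Hamilton and 17 under Jefferson.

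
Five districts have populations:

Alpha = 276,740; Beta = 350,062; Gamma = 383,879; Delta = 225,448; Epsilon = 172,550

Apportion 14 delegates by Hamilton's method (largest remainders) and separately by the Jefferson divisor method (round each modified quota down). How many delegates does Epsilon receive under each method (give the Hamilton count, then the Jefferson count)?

Hamilton: Alpha 3, Beta 3, Gamma 4, Delta 2, Epsilon 2.
Jefferson: Alpha 3, Beta 4, Gamma 4, Delta 2, Epsilon 1.
Epsilon gets 2 under Hamilton and 1 under Jefferson.

2 and 1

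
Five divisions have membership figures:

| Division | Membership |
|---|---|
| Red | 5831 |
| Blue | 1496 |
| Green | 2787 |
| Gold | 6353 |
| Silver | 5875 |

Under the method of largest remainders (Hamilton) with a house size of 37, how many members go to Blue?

2

The standard divisor is 22342/37 ≈ 603.838.
Standard quotas: Red 9.6566, Blue 2.4775, Green 4.6155, Gold 10.5210, Silver 9.7294.
Lower quotas: Red 9, Blue 2, Green 4, Gold 10, Silver 9 (sum 34, leaving 3 seats).
Remainders in descending order: Silver 0.7294, Red 0.6566, Green 0.6155, Gold 0.5210, Blue 0.4775.
Largest remainders: Silver, Red, Green receive the extra seats.
Blue receives 2.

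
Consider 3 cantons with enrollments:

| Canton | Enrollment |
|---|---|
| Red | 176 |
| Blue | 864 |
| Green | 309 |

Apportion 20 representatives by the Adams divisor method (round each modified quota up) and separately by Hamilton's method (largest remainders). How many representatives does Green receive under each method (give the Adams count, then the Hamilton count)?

5 and 4

Adams: Red 3, Blue 12, Green 5.
Hamilton: Red 3, Blue 13, Green 4.
Green gets 5 under Adams and 4 under Hamilton.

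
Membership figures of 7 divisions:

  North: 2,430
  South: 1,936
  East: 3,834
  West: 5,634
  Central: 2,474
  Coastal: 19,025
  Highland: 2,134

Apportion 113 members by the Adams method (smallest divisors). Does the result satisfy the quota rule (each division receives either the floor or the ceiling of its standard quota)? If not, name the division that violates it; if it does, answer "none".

Coastal

Standard quotas: North 7.329, South 5.839, East 11.563, West 16.992, Central 7.462, Coastal 57.379, Highland 6.436.
Adams allocation: North 8, South 6, East 12, West 17, Central 8, Coastal 55, Highland 7.
Coastal has quota 57.379 (lower 57, upper 58) but receives 55 — outside the quota interval.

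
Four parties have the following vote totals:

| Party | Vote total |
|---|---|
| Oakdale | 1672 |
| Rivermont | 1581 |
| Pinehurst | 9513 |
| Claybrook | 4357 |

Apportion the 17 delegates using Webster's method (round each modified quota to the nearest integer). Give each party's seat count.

Standard divisor 17123/17 ≈ 1007.235; standard quotas: Oakdale 1.660, Rivermont 1.570, Pinehurst 9.445, Claybrook 4.326.
Rounding to the nearest integer gives Oakdale 2, Rivermont 2, Pinehurst 9, Claybrook 4 — total 17, matching the house size, so no adjustment is needed.

Oakdale 2, Rivermont 2, Pinehurst 9, Claybrook 4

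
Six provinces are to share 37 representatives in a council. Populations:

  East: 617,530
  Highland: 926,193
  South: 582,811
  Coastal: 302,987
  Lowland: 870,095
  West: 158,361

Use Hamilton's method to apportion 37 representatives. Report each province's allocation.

Standard divisor: 3457977 ÷ 37 ≈ 93458.838.
Standard quotas: East 6.6075, Highland 9.9102, South 6.2360, Coastal 3.2419, Lowland 9.3099, West 1.6944.
Lower quotas: East 6, Highland 9, South 6, Coastal 3, Lowland 9, West 1 (sum 34, leaving 3 seats).
Remainders in descending order: Highland 0.9102, West 0.6944, East 0.6075, Lowland 0.3099, Coastal 0.2419, South 0.2360.
Largest remainders: Highland, West, East receive the extra seats.

East 7, Highland 10, South 6, Coastal 3, Lowland 9, West 2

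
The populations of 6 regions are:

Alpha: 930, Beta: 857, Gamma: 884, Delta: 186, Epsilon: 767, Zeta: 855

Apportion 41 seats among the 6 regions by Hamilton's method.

Alpha 8, Beta 8, Gamma 8, Delta 2, Epsilon 7, Zeta 8

The standard divisor is 4479/41 ≈ 109.244.
Standard quotas: Alpha 8.513, Beta 7.845, Gamma 8.092, Delta 1.703, Epsilon 7.021, Zeta 7.827.
Lower quotas: Alpha 8, Beta 7, Gamma 8, Delta 1, Epsilon 7, Zeta 7 (sum 38, leaving 3 seats).
Remainders in descending order: Beta 0.845, Zeta 0.827, Delta 0.703, Alpha 0.513, Gamma 0.092, Epsilon 0.021.
Largest remainders: Beta, Zeta, Delta receive the extra seats.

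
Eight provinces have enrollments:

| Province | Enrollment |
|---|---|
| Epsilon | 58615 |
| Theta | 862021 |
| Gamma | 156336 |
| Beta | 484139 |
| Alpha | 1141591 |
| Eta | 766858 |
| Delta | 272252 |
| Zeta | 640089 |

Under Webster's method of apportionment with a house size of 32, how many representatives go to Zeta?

Standard divisor 4381901/32 ≈ 136934.406; standard quotas: Epsilon 0.428, Theta 6.295, Gamma 1.142, Beta 3.536, Alpha 8.337, Eta 5.600, Delta 1.988, Zeta 4.674.
Rounding to the nearest integer gives Epsilon 0, Theta 6, Gamma 1, Beta 4, Alpha 8, Eta 6, Delta 2, Zeta 5 — total 32, matching the house size, so no adjustment is needed.
Zeta receives 5.

5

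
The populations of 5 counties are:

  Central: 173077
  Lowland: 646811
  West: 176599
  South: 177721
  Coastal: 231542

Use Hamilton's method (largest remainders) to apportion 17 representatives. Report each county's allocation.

Central: 2, Lowland: 8, West: 2, South: 2, Coastal: 3

Standard divisor: 1405750 ÷ 17 ≈ 82691.176.
Standard quotas: Central 2.0931, Lowland 7.8220, West 2.1356, South 2.1492, Coastal 2.8001.
Lower quotas: Central 2, Lowland 7, West 2, South 2, Coastal 2 (sum 15, leaving 2 seats).
Remainders in descending order: Lowland 0.8220, Coastal 0.8001, South 0.1492, West 0.1356, Central 0.0931.
Largest remainders: Lowland, Coastal receive the extra seats.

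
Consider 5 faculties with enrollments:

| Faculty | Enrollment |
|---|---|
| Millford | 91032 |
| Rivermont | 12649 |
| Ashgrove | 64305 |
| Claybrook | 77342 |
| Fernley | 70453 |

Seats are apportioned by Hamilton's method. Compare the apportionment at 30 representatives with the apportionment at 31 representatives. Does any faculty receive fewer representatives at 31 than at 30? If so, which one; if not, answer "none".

At 30 seats: Millford 9, Rivermont 1, Ashgrove 6, Claybrook 7, Fernley 7.
At 31 seats: Millford 9, Rivermont 1, Ashgrove 6, Claybrook 8, Fernley 7.
No faculty's allocation decreased.

none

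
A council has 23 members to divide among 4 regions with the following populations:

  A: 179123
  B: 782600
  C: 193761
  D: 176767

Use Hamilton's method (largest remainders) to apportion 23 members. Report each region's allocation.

A 3; B 14; C 3; D 3

The standard divisor is 1332251/23 ≈ 57923.957.
Standard quotas: A 3.0924, B 13.5108, C 3.3451, D 3.0517.
Lower quotas: A 3, B 13, C 3, D 3 (sum 22, leaving 1 seat).
Remainders in descending order: B 0.5108, C 0.3451, A 0.0924, D 0.0517.
Largest remainder: B receives the extra seat.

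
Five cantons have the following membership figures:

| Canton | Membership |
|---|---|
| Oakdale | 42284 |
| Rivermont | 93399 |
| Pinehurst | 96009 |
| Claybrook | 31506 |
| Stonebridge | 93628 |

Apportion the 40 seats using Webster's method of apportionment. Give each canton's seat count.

Standard divisor 356826/40 ≈ 8920.65; standard quotas: Oakdale 4.740, Rivermont 10.470, Pinehurst 10.763, Claybrook 3.532, Stonebridge 10.496.
Rounding to the nearest integer gives Oakdale 5, Rivermont 10, Pinehurst 11, Claybrook 4, Stonebridge 10 — total 40, matching the house size, so no adjustment is needed.

Oakdale 5, Rivermont 10, Pinehurst 11, Claybrook 4, Stonebridge 10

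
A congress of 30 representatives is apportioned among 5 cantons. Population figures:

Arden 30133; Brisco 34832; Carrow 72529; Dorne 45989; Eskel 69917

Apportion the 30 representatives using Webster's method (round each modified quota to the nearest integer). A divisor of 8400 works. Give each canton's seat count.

Arden=4, Brisco=4, Carrow=9, Dorne=5, Eskel=8

With modified divisor 8400: modified quotas Arden 3.587, Brisco 4.147, Carrow 8.634, Dorne 5.475, Eskel 8.323.
Rounding to the nearest integer: Arden 4, Brisco 4, Carrow 9, Dorne 5, Eskel 8 (total 30).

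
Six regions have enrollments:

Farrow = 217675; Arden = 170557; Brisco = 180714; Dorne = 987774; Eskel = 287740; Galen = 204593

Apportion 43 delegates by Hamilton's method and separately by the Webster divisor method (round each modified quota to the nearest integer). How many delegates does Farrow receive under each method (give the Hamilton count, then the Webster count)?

4 and 5

Hamilton: Farrow 4, Arden 4, Brisco 4, Dorne 21, Eskel 6, Galen 4.
Webster: Farrow 5, Arden 4, Brisco 4, Dorne 20, Eskel 6, Galen 4.
Farrow gets 4 under Hamilton and 5 under Webster.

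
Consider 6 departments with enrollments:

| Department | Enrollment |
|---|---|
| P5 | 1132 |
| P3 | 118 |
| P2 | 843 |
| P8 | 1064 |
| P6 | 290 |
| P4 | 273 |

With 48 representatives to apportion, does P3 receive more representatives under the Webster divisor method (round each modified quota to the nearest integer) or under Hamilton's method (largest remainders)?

Webster

Webster: P5 14, P3 2, P2 11, P8 14, P6 4, P4 3.
Hamilton: P5 15, P3 1, P2 11, P8 14, P6 4, P4 3.
P3 gets 2 under Webster and 1 under Hamilton.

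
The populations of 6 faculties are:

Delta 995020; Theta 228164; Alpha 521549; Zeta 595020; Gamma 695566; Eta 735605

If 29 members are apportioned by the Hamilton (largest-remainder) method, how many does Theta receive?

Standard divisor: 3770924 ÷ 29 ≈ 130031.862.
Standard quotas: Delta 7.6521, Theta 1.7547, Alpha 4.0109, Zeta 4.5760, Gamma 5.3492, Eta 5.6571.
Lower quotas: Delta 7, Theta 1, Alpha 4, Zeta 4, Gamma 5, Eta 5 (sum 26, leaving 3 seats).
Remainders in descending order: Theta 0.7547, Eta 0.6571, Delta 0.6521, Zeta 0.5760, Gamma 0.3492, Alpha 0.0109.
Largest remainders: Theta, Eta, Delta receive the extra seats.
Theta receives 2.

2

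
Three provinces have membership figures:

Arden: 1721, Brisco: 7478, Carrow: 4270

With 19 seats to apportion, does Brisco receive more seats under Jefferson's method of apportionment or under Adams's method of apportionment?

Jefferson: Arden 2, Brisco 11, Carrow 6.
Adams: Arden 3, Brisco 10, Carrow 6.
Brisco gets 11 under Jefferson and 10 under Adams.

Jefferson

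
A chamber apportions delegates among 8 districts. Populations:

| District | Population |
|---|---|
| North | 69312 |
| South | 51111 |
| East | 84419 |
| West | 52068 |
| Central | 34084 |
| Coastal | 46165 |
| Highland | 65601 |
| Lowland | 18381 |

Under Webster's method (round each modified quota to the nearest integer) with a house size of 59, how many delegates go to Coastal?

Standard divisor 421141/59 ≈ 7137.983; standard quotas: North 9.710, South 7.160, East 11.827, West 7.294, Central 4.775, Coastal 6.468, Highland 9.190, Lowland 2.575.
Rounding to the nearest integer gives North 10, South 7, East 12, West 7, Central 5, Coastal 6, Highland 9, Lowland 3 — total 59, matching the house size, so no adjustment is needed.
Coastal receives 6.

6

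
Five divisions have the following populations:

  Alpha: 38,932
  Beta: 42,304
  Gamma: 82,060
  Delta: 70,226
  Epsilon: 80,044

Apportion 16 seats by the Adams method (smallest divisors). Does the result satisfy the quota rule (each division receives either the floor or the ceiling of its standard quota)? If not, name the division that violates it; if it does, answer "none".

Standard quotas: Alpha 1.987, Beta 2.159, Gamma 4.187, Delta 3.583, Epsilon 4.084.
Adams allocation: Alpha 2, Beta 2, Gamma 4, Delta 4, Epsilon 4.
Every allocation lies between the lower and upper quota.

none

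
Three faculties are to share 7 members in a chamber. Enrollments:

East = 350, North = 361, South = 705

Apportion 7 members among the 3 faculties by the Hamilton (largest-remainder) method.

East=2, North=2, South=3

The standard divisor is 1416/7 ≈ 202.286.
Standard quotas: East 1.730, North 1.785, South 3.485.
Lower quotas: East 1, North 1, South 3 (sum 5, leaving 2 seats).
Remainders in descending order: North 0.785, East 0.730, South 0.485.
Largest remainders: North, East receive the extra seats.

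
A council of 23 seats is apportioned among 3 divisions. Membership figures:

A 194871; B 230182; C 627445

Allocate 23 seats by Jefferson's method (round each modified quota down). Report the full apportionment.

A 4, B 5, C 14

Standard divisor 1052498/23 ≈ 45760.783; standard quotas: A 4.258, B 5.030, C 13.711.
Rounding down gives 4, 5, 13 = 22 seats, so the divisor must be adjusted.
With modified divisor 43300: modified quotas A 4.500, B 5.316, C 14.491.
Rounding down: A 4, B 5, C 14 (total 23).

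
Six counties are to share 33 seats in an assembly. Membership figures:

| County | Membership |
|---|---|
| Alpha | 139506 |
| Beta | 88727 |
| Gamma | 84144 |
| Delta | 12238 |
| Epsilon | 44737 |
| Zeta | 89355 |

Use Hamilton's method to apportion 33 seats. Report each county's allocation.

Alpha 10, Beta 6, Gamma 6, Delta 1, Epsilon 3, Zeta 7

The standard divisor is 458707/33 ≈ 13900.212.
Standard quotas: Alpha 10.0362, Beta 6.3831, Gamma 6.0534, Delta 0.8804, Epsilon 3.2184, Zeta 6.4283.
Lower quotas: Alpha 10, Beta 6, Gamma 6, Delta 0, Epsilon 3, Zeta 6 (sum 31, leaving 2 seats).
Remainders in descending order: Delta 0.8804, Zeta 0.4283, Beta 0.3831, Epsilon 0.2184, Gamma 0.0534, Alpha 0.0362.
Largest remainders: Delta, Zeta receive the extra seats.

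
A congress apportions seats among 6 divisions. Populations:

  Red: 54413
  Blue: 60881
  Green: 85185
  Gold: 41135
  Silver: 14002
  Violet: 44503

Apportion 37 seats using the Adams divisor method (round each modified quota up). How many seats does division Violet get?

6

Standard divisor 300119/37 ≈ 8111.324; standard quotas: Red 6.708, Blue 7.506, Green 10.502, Gold 5.071, Silver 1.726, Violet 5.487.
Rounding up gives 7, 8, 11, 6, 2, 6 = 40 seats, so the divisor must be adjusted.
With modified divisor 8800: modified quotas Red 6.183, Blue 6.918, Green 9.680, Gold 4.674, Silver 1.591, Violet 5.057.
Rounding up: Red 7, Blue 7, Green 10, Gold 5, Silver 2, Violet 6 (total 37).
Violet receives 6.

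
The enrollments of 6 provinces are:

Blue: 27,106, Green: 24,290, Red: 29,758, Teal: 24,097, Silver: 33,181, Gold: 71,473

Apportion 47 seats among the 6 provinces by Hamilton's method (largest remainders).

Standard divisor: 209905 ÷ 47 ≈ 4466.064.
Standard quotas: Blue 6.0693, Green 5.4388, Red 6.6631, Teal 5.3956, Silver 7.4296, Gold 16.0036.
Lower quotas: Blue 6, Green 5, Red 6, Teal 5, Silver 7, Gold 16 (sum 45, leaving 2 seats).
Remainders in descending order: Red 0.6631, Green 0.4388, Silver 0.4296, Teal 0.3956, Blue 0.0693, Gold 0.0036.
Largest remainders: Red, Green receive the extra seats.

Blue 6; Green 6; Red 7; Teal 5; Silver 7; Gold 16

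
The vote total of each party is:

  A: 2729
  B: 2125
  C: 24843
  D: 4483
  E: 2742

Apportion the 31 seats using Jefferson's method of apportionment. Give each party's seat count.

A 2; B 1; C 22; D 4; E 2

Standard divisor 36922/31 ≈ 1191.032; standard quotas: A 2.291, B 1.784, C 20.858, D 3.764, E 2.302.
Rounding down gives 2, 1, 20, 3, 2 = 28 seats, so the divisor must be adjusted.
With modified divisor 1100: modified quotas A 2.481, B 1.932, C 22.585, D 4.075, E 2.493.
Rounding down: A 2, B 1, C 22, D 4, E 2 (total 31).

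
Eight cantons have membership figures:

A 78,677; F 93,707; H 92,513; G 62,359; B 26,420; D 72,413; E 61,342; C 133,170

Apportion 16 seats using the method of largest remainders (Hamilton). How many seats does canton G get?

2

Standard divisor: 620601 ÷ 16 ≈ 38787.562.
Standard quotas: A 2.0284, F 2.4159, H 2.3851, G 1.6077, B 0.6811, D 1.8669, E 1.5815, C 3.4333.
Lower quotas: A 2, F 2, H 2, G 1, B 0, D 1, E 1, C 3 (sum 12, leaving 4 seats).
Remainders in descending order: D 0.8669, B 0.6811, G 0.6077, E 0.5815, C 0.4333, F 0.4159, H 0.3851, A 0.0284.
Largest remainders: D, B, G, E receive the extra seats.
G receives 2.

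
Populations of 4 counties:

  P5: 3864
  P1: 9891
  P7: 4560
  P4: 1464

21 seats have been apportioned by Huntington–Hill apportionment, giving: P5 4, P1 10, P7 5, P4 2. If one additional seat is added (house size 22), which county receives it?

P1

Priority for the next seat is population ÷ (√(s·(s+1))).
Priorities: P5 864.017, P1 943.070, P7 832.538, P4 597.675.
Highest priority: P1.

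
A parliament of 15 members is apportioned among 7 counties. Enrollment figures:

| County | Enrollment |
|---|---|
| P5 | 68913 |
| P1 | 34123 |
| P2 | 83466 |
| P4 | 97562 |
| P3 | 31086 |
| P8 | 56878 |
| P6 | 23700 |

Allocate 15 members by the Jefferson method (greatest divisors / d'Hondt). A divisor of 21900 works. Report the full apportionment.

With modified divisor 21900: modified quotas P5 3.147, P1 1.558, P2 3.811, P4 4.455, P3 1.419, P8 2.597, P6 1.082.
Rounding down: P5 3, P1 1, P2 3, P4 4, P3 1, P8 2, P6 1 (total 15).

P5: 3, P1: 1, P2: 3, P4: 4, P3: 1, P8: 2, P6: 1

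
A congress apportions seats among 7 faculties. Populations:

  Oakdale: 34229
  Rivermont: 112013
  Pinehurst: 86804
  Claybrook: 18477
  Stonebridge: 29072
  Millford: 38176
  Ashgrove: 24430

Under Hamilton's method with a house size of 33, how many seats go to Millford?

Standard divisor: 343201 ÷ 33 ≈ 10400.03.
Standard quotas: Oakdale 3.2912, Rivermont 10.7704, Pinehurst 8.3465, Claybrook 1.7766, Stonebridge 2.7954, Millford 3.6708, Ashgrove 2.3490.
Lower quotas: Oakdale 3, Rivermont 10, Pinehurst 8, Claybrook 1, Stonebridge 2, Millford 3, Ashgrove 2 (sum 29, leaving 4 seats).
Remainders in descending order: Stonebridge 0.7954, Claybrook 0.7766, Rivermont 0.7704, Millford 0.6708, Ashgrove 0.3490, Pinehurst 0.3465, Oakdale 0.2912.
Largest remainders: Stonebridge, Claybrook, Rivermont, Millford receive the extra seats.
Millford receives 4.

4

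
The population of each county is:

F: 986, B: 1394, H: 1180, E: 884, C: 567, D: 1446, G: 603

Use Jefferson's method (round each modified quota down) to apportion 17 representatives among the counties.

F=2, B=4, H=3, E=2, C=1, D=4, G=1

Standard divisor 7060/17 ≈ 415.294; standard quotas: F 2.374, B 3.357, H 2.841, E 2.129, C 1.365, D 3.482, G 1.452.
Rounding down gives 2, 3, 2, 2, 1, 3, 1 = 14 seats, so the divisor must be adjusted.
With modified divisor 340: modified quotas F 2.900, B 4.100, H 3.471, E 2.600, C 1.668, D 4.253, G 1.774.
Rounding down: F 2, B 4, H 3, E 2, C 1, D 4, G 1 (total 17).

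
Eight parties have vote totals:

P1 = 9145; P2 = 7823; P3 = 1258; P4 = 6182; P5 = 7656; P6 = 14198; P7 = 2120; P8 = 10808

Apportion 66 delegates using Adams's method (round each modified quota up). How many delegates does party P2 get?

9

Standard divisor 59190/66 ≈ 896.818; standard quotas: P1 10.197, P2 8.723, P3 1.403, P4 6.893, P5 8.537, P6 15.832, P7 2.364, P8 12.051.
Rounding up gives 11, 9, 2, 7, 9, 16, 3, 13 = 70 seats, so the divisor must be adjusted.
With modified divisor 970: modified quotas P1 9.428, P2 8.065, P3 1.297, P4 6.373, P5 7.893, P6 14.637, P7 2.186, P8 11.142.
Rounding up: P1 10, P2 9, P3 2, P4 7, P5 8, P6 15, P7 3, P8 12 (total 66).
P2 receives 9.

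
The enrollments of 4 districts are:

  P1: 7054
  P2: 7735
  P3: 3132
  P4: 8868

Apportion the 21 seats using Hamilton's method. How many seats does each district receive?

Standard divisor: 26789 ÷ 21 ≈ 1275.667.
Standard quotas: P1 5.5297, P2 6.0635, P3 2.4552, P4 6.9517.
Lower quotas: P1 5, P2 6, P3 2, P4 6 (sum 19, leaving 2 seats).
Remainders in descending order: P4 0.9517, P1 0.5297, P3 0.4552, P2 0.0635.
The surplus seats go to P4, P1.

P1: 6, P2: 6, P3: 2, P4: 7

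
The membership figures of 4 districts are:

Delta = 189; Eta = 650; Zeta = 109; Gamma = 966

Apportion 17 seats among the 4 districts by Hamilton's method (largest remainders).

Delta: 2, Eta: 6, Zeta: 1, Gamma: 8

Standard divisor: 1914 ÷ 17 ≈ 112.588.
Standard quotas: Delta 1.679, Eta 5.773, Zeta 0.968, Gamma 8.580.
Lower quotas: Delta 1, Eta 5, Zeta 0, Gamma 8 (sum 14, leaving 3 seats).
Remainders in descending order: Zeta 0.968, Eta 0.773, Delta 0.679, Gamma 0.580.
Largest remainders: Zeta, Eta, Delta receive the extra seats.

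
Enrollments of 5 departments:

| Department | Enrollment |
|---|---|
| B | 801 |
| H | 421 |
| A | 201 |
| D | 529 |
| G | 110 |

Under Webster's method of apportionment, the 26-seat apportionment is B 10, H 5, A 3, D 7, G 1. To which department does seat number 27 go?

Priority for the next seat is population ÷ (current seats + 0.5).
Priorities: B 76.286, H 76.545, A 57.429, D 70.533, G 73.333.
Highest priority: H.

H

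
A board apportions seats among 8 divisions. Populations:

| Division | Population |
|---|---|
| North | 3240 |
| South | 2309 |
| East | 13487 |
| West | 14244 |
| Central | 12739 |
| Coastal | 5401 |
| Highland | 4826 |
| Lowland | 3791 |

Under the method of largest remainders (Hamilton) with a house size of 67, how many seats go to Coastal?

6

Total 60037; standard divisor 60037/67 ≈ 896.075.
Standard quotas: North 3.6158, South 2.5768, East 15.0512, West 15.8960, Central 14.2164, Coastal 6.0274, Highland 5.3857, Lowland 4.2307.
Lower quotas: North 3, South 2, East 15, West 15, Central 14, Coastal 6, Highland 5, Lowland 4 (sum 64, leaving 3 seats).
Remainders in descending order: West 0.8960, North 0.6158, South 0.5768, Highland 0.3857, Lowland 0.2307, Central 0.2164, East 0.0512, Coastal 0.0274.
Largest remainders: West, North, South receive the extra seats.
Coastal receives 6.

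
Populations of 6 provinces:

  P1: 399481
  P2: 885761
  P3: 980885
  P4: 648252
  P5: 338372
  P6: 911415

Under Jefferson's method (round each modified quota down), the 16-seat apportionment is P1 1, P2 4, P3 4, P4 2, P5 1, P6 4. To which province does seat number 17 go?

P4

Priority for the next seat is population ÷ (current seats + 1).
Priorities: P1 199740.500, P2 177152.200, P3 196177.000, P4 216084.000, P5 169186.000, P6 182283.000.
Highest priority: P4.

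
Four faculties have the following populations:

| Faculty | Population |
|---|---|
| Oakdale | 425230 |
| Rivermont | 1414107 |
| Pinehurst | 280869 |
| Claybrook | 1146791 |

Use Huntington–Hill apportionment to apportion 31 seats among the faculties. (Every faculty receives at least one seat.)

With divisor 107081: modified quotas Oakdale 3.971, Rivermont 13.206, Pinehurst 2.623, Claybrook 10.710.
Geometric-mean thresholds: Oakdale √(3·4)=3.464, Rivermont √(13·14)=13.491, Pinehurst √(2·3)=2.449, Claybrook √(10·11)=10.488.
Each quota rounded against its threshold gives Oakdale 4, Rivermont 13, Pinehurst 3, Claybrook 11 (total 31).

Oakdale=4, Rivermont=13, Pinehurst=3, Claybrook=11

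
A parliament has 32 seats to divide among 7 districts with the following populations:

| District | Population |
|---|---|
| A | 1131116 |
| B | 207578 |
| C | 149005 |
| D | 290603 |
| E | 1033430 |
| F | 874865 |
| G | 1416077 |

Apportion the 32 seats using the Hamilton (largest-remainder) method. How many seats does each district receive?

A=7; B=1; C=1; D=2; E=6; F=6; G=9

The standard divisor is 5102674/32 ≈ 159458.562.
Standard quotas: A 7.0935, B 1.3018, C 0.9344, D 1.8224, E 6.4809, F 5.4865, G 8.8805.
Lower quotas: A 7, B 1, C 0, D 1, E 6, F 5, G 8 (sum 28, leaving 4 seats).
Remainders in descending order: C 0.9344, G 0.8805, D 0.8224, F 0.4865, E 0.4809, B 0.3018, A 0.0935.
The surplus seats go to C, G, D, F.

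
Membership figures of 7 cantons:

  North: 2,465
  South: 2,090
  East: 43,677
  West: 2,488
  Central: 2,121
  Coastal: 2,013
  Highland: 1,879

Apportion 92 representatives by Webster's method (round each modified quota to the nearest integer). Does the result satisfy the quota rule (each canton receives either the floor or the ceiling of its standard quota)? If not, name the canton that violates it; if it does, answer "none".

East

Standard quotas: North 3.997, South 3.389, East 70.828, West 4.035, Central 3.439, Coastal 3.264, Highland 3.047.
Webster allocation: North 4, South 3, East 72, West 4, Central 3, Coastal 3, Highland 3.
East has quota 70.828 (lower 70, upper 71) but receives 72 — outside the quota interval.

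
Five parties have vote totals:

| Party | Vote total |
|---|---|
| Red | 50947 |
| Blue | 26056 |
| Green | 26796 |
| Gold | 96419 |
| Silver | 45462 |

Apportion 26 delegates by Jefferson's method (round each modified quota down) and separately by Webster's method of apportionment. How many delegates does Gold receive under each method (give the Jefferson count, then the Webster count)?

11 and 10

Jefferson: Red 5, Blue 2, Green 3, Gold 11, Silver 5.
Webster: Red 5, Blue 3, Green 3, Gold 10, Silver 5.
Gold gets 11 under Jefferson and 10 under Webster.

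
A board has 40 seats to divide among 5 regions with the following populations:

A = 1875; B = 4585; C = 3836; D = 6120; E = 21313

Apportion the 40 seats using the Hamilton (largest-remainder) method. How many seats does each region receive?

Standard divisor: 37729 ÷ 40 ≈ 943.225.
Standard quotas: A 1.9879, B 4.8610, C 4.0669, D 6.4884, E 22.5959.
Lower quotas: A 1, B 4, C 4, D 6, E 22 (sum 37, leaving 3 seats).
Remainders in descending order: A 0.9879, B 0.8610, E 0.5959, D 0.4884, C 0.0669.
Largest remainders: A, B, E receive the extra seats.

A: 2; B: 5; C: 4; D: 6; E: 23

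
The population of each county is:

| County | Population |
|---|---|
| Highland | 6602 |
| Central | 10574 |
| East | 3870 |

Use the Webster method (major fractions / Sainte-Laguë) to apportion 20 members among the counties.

Standard divisor 21046/20 ≈ 1052.3; standard quotas: Highland 6.274, Central 10.048, East 3.678.
Rounding to the nearest integer gives Highland 6, Central 10, East 4 — total 20, matching the house size, so no adjustment is needed.

Highland=6; Central=10; East=4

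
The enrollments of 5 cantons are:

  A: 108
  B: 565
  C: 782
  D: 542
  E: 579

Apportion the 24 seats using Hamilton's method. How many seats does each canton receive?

A 1; B 5; C 7; D 5; E 6

Total 2576; standard divisor 2576/24 ≈ 107.333.
Standard quotas: A 1.006, B 5.264, C 7.286, D 5.050, E 5.394.
Lower quotas: A 1, B 5, C 7, D 5, E 5 (sum 23, leaving 1 seat).
Remainders in descending order: E 0.394, C 0.286, B 0.264, D 0.050, A 0.006.
Largest remainder: E receives the extra seat.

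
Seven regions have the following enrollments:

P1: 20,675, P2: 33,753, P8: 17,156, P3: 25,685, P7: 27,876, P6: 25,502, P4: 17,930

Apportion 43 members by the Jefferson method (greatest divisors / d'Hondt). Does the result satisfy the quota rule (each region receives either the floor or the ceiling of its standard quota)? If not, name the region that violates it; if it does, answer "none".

Standard quotas: P1 5.274, P2 8.610, P8 4.376, P3 6.552, P7 7.111, P6 6.505, P4 4.574.
Jefferson allocation: P1 5, P2 9, P8 4, P3 7, P7 7, P6 7, P4 4.
Every allocation lies between the lower and upper quota.

none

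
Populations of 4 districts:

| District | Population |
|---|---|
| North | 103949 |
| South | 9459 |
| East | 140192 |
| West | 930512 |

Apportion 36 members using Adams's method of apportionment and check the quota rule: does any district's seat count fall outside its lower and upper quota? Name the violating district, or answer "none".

West

Standard quotas: North 3.160, South 0.288, East 4.262, West 28.290.
Adams allocation: North 3, South 1, East 5, West 27.
West has quota 28.290 (lower 28, upper 29) but receives 27 — outside the quota interval.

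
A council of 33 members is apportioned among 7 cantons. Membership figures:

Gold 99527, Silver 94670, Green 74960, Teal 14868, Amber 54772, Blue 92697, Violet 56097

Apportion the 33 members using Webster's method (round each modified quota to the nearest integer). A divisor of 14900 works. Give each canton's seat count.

With modified divisor 14900: modified quotas Gold 6.680, Silver 6.354, Green 5.031, Teal 0.998, Amber 3.676, Blue 6.221, Violet 3.765.
Rounding to the nearest integer: Gold 7, Silver 6, Green 5, Teal 1, Amber 4, Blue 6, Violet 4 (total 33).

Gold=7, Silver=6, Green=5, Teal=1, Amber=4, Blue=6, Violet=4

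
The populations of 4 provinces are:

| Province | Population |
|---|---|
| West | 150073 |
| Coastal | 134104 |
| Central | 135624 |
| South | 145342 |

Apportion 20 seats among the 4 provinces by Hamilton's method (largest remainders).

West: 5; Coastal: 5; Central: 5; South: 5

The standard divisor is 565143/20 ≈ 28257.15.
Standard quotas: West 5.3110, Coastal 4.7458, Central 4.7996, South 5.1435.
Lower quotas: West 5, Coastal 4, Central 4, South 5 (sum 18, leaving 2 seats).
Remainders in descending order: Central 0.7996, Coastal 0.7458, West 0.3110, South 0.1435.
Largest remainders: Central, Coastal receive the extra seats.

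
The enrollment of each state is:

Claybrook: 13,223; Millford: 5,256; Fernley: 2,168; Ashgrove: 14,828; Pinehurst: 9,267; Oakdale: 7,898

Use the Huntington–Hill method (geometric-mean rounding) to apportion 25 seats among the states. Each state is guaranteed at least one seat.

With divisor 2109: modified quotas Claybrook 6.270, Millford 2.492, Fernley 1.028, Ashgrove 7.031, Pinehurst 4.394, Oakdale 3.745.
Geometric-mean thresholds: Claybrook √(6·7)=6.481, Millford √(2·3)=2.449, Fernley √(1·2)=1.414, Ashgrove √(7·8)=7.483, Pinehurst √(4·5)=4.472, Oakdale √(3·4)=3.464.
Each quota rounded against its threshold gives Claybrook 6, Millford 3, Fernley 1, Ashgrove 7, Pinehurst 4, Oakdale 4 (total 25).

Claybrook 6; Millford 3; Fernley 1; Ashgrove 7; Pinehurst 4; Oakdale 4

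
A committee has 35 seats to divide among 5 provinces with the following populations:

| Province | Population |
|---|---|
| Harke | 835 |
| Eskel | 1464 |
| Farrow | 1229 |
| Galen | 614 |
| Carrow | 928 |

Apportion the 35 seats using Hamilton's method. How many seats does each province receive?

The standard divisor is 5070/35 ≈ 144.857.
Standard quotas: Harke 5.764, Eskel 10.107, Farrow 8.484, Galen 4.239, Carrow 6.406.
Lower quotas: Harke 5, Eskel 10, Farrow 8, Galen 4, Carrow 6 (sum 33, leaving 2 seats).
Remainders in descending order: Harke 0.764, Farrow 0.484, Carrow 0.406, Galen 0.239, Eskel 0.107.
Largest remainders: Harke, Farrow receive the extra seats.

Harke=6, Eskel=10, Farrow=9, Galen=4, Carrow=6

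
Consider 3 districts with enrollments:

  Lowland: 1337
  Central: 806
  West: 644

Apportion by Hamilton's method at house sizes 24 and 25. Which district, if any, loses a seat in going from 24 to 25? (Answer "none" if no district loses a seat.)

none

At 24 seats: Lowland 11, Central 7, West 6.
At 25 seats: Lowland 12, Central 7, West 6.
No district's allocation decreased.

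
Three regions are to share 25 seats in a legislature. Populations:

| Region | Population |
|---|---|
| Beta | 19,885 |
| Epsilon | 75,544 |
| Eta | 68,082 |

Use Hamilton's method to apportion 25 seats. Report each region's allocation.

Total 163511; standard divisor 163511/25 ≈ 6540.44.
Standard quotas: Beta 3.0403, Epsilon 11.5503, Eta 10.4094.
Lower quotas: Beta 3, Epsilon 11, Eta 10 (sum 24, leaving 1 seat).
Remainders in descending order: Epsilon 0.5503, Eta 0.4094, Beta 0.0403.
The surplus seat goes to Epsilon.

Beta 3, Epsilon 12, Eta 10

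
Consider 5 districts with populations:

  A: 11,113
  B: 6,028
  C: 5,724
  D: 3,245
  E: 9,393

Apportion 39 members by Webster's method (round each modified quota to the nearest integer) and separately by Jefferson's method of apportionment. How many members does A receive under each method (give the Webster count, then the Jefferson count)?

Webster: A 12, B 7, C 6, D 4, E 10.
Jefferson: A 13, B 7, C 6, D 3, E 10.
A gets 12 under Webster and 13 under Jefferson.

12 and 13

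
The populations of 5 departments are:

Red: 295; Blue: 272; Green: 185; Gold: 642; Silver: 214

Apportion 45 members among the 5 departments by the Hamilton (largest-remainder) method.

The standard divisor is 1608/45 ≈ 35.733.
Standard quotas: Red 8.256, Blue 7.612, Green 5.177, Gold 17.966, Silver 5.989.
Lower quotas: Red 8, Blue 7, Green 5, Gold 17, Silver 5 (sum 42, leaving 3 seats).
Remainders in descending order: Silver 0.989, Gold 0.966, Blue 0.612, Red 0.256, Green 0.177.
The surplus seats go to Silver, Gold, Blue.

Red 8; Blue 8; Green 5; Gold 18; Silver 6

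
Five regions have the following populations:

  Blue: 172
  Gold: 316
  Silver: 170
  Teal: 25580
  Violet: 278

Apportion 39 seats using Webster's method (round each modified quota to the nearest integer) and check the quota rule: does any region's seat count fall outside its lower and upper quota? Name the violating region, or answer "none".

Standard quotas: Blue 0.253, Gold 0.465, Silver 0.250, Teal 37.623, Violet 0.409.
Webster allocation: Blue 0, Gold 0, Silver 0, Teal 39, Violet 0.
Teal has quota 37.623 (lower 37, upper 38) but receives 39 — outside the quota interval.

Teal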